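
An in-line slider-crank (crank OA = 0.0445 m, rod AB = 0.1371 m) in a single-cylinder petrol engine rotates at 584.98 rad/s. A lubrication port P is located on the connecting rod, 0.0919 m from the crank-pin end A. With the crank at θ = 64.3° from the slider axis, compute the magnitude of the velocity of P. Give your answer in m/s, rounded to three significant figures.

26.0

ω = 585 rad/s.  Crank-pin speed |V_A| = rω = 26.032 m/s, perpendicular to OA.
Rod angle: sinφ = −(r/L) sinθ ⇒ φ = -17.006°; ω_rod = −rω cosθ/√(L²−r²sin²θ) = -86.105 rad/s.
V_P = V_A + ω_rod × AP, with AP = 0.0919 m along the rod.
Components: V_Px = −rω sinθ − a·ω_rod·sinφ = -25.771 m/s;  V_Py = rω cosθ + a·ω_rod·cosφ = +3.7218 m/s.
|V_P| = √(V_Px² + V_Py²) = 26.038 m/s.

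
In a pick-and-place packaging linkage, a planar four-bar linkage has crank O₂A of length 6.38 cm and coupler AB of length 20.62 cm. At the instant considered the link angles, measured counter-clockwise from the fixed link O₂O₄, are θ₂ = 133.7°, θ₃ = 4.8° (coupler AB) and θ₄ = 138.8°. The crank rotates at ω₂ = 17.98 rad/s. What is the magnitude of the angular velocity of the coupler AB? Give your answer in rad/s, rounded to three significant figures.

0.687

ω₂ = 17.98 rad/s
Differentiating the loop-closure r₂e^{iθ₂}+r₃e^{iθ₃}=r₁+r₄e^{iθ₄} gives r₂ω₂e^{iθ₂}+r₃ω₃e^{iθ₃}=r₄ω₄e^{iθ₄}.
Eliminating the other unknown: ω₃ = r₂ω₂ sin(θ₄−θ₂) / [r₃ sin(θ₃−θ₄)].
Numerator sine = +0.08889; denominator sine = -0.71934.
Result = 0.0638·17.98·(+0.08889) / (0.2062·(-0.71934)) = -0.68748 rad/s; magnitude 0.68748 rad/s.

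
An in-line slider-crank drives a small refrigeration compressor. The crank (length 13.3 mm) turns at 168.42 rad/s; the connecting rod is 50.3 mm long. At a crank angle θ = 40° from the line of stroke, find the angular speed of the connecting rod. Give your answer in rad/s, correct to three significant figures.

ω = 168.4 rad/s
The rod makes angle φ with the slider axis where L sinφ = r sinθ; differentiating, L cosφ·φ̇ = r ω cosθ.
L cosφ = √(L² − r² sin²θ) = 0.049568 m.
|ω_rod| = r ω |cosθ| / √(L² − r² sin²θ) = 0.0133·168.4·0.76604/0.049568 = 34.618 rad/s.

34.6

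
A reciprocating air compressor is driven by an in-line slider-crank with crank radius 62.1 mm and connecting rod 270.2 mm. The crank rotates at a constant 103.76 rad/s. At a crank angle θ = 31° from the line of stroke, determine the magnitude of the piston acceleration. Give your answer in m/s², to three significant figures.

ω = 103.8 rad/s
x(θ) = r cosθ + √(L² − r² sin²θ); with ω constant, a = ω²·d²x/dθ².
d²x/dθ² = −r cosθ − r²(cos2θ)/√u − r⁴ sin²2θ/(4u^{3/2}),  u = L² − r² sin²θ = 0.0719851 m².
Substituting r = 0.0621 m, L = 0.2702 m, θ = 31°: d²x/dθ² = -0.060128 m.
a = ω²·d²x/dθ² = (103.8)²·(-0.060128) = -647.35 m/s²;  |a| = 647.35 m/s².

647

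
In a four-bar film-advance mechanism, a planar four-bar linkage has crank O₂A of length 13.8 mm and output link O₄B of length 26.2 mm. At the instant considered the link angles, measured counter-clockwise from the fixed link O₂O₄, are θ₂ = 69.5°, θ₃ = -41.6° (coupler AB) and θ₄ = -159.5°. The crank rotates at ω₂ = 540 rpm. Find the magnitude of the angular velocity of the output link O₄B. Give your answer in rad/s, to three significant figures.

31.4

ω₂ = 56.55 rad/s (from 540 rpm).
Differentiating the loop-closure r₂e^{iθ₂}+r₃e^{iθ₃}=r₁+r₄e^{iθ₄} gives r₂ω₂e^{iθ₂}+r₃ω₃e^{iθ₃}=r₄ω₄e^{iθ₄}.
Eliminating the other unknown: ω₄ = r₂ω₂ sin(θ₂−θ₃) / [r₄ sin(θ₄−θ₃)].
Numerator sine = +0.93295; denominator sine = -0.88377.
Result = 0.0138·56.55·(+0.93295) / (0.0262·(-0.88377)) = -31.443 rad/s; magnitude 31.443 rad/s.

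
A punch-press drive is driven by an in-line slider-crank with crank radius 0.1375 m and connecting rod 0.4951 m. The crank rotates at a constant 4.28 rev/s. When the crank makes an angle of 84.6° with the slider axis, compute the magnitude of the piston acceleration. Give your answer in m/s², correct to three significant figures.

18.8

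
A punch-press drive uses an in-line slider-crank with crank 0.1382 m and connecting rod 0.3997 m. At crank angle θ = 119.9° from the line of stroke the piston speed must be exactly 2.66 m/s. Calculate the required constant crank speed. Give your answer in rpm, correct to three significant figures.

259

For an in-line slider-crank, |v_piston| = rω|sinθ|·[1 + r cosθ/√(L² − r² sin²θ)].
With r = 0.1382 m, L = 0.3997 m, θ = 119.9°: the bracketed kinematic factor |dx/dθ| = 0.098161 m.
ω = v/|dx/dθ| = 2.66/0.098161 = 27.098 rad/s.
N = 60ω/(2π) = 258.77 rpm.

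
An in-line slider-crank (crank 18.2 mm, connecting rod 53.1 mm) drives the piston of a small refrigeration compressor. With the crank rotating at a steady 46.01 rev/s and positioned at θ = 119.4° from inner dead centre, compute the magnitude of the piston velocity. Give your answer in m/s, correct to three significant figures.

ω = 2π·46 = 289.1 rad/s
For an in-line slider-crank, x = r cosθ + √(L² − r² sin²θ), so v = −rω sinθ·[1 + r cosθ/√(L² − r² sin²θ)].
With r = 0.0182 m, L = 0.0531 m, θ = 119.4°: √(L² − r² sin²θ) = 0.050677 m.
v = −0.0182·289.1·0.87121·[1 + 0.0182·-0.49090/0.050677] = -3.7757 m/s.
|v| = 3.7757 m/s.

3.78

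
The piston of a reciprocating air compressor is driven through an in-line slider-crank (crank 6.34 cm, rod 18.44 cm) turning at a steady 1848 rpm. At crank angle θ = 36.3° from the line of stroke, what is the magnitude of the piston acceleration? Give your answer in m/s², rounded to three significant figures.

ω = 2π·1848/60 = 193.5 rad/s
x(θ) = r cosθ + √(L² − r² sin²θ); with ω constant, a = ω²·d²x/dθ².
d²x/dθ² = −r cosθ − r²(cos2θ)/√u − r⁴ sin²2θ/(4u^{3/2}),  u = L² − r² sin²θ = 0.0325946 m².
Substituting r = 0.0634 m, L = 0.1844 m, θ = 36.3°: d²x/dθ² = -0.058379 m.
a = ω²·d²x/dθ² = (193.5)²·(-0.058379) = -2186.3 m/s²;  |a| = 2186.3 m/s².

2190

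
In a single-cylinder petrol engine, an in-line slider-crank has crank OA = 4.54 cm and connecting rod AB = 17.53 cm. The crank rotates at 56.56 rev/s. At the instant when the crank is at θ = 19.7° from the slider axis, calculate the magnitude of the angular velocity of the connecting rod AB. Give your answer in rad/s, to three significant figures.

ω = 355.4 rad/s (converted from 56.56 rev/s).
The rod makes angle φ with the slider axis where L sinφ = r sinθ; differentiating, L cosφ·φ̇ = r ω cosθ.
L cosφ = √(L² − r² sin²θ) = 0.17463 m.
|ω_rod| = r ω |cosθ| / √(L² − r² sin²θ) = 0.0454·355.4·0.94147/0.17463 = 86.982 rad/s.

87.0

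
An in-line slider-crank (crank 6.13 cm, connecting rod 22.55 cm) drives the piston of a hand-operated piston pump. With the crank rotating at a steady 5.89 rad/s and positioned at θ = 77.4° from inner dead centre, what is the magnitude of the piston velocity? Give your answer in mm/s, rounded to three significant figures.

ω = 5.89 rad/s
For an in-line slider-crank, x = r cosθ + √(L² − r² sin²θ), so v = −rω sinθ·[1 + r cosθ/√(L² − r² sin²θ)].
With r = 0.0613 m, L = 0.2255 m, θ = 77.4°: √(L² − r² sin²θ) = 0.21742 m.
v = −0.0613·5.89·0.97592·[1 + 0.0613·0.21814/0.21742] = -0.37403 m/s.
|v| = 0.37403 m/s = 374.03 mm/s.

374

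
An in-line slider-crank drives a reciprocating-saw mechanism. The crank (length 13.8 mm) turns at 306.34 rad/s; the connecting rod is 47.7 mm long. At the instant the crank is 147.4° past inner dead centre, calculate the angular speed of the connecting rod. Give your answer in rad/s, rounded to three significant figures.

75.6

ω = 306.3 rad/s
The rod makes angle φ with the slider axis where L sinφ = r sinθ; differentiating, L cosφ·φ̇ = r ω cosθ.
L cosφ = √(L² − r² sin²θ) = 0.047117 m.
|ω_rod| = r ω |cosθ| / √(L² − r² sin²θ) = 0.0138·306.3·0.84245/0.047117 = 75.588 rad/s.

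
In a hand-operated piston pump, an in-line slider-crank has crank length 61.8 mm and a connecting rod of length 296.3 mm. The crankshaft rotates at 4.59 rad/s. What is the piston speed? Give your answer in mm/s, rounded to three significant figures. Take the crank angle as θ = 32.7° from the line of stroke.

ω = 4.59 rad/s
For an in-line slider-crank, x = r cosθ + √(L² − r² sin²θ), so v = −rω sinθ·[1 + r cosθ/√(L² − r² sin²θ)].
With r = 0.0618 m, L = 0.2963 m, θ = 32.7°: √(L² − r² sin²θ) = 0.29441 m.
v = −0.0618·4.59·0.54024·[1 + 0.0618·0.84151/0.29441] = -0.18032 m/s.
|v| = 0.18032 m/s = 180.32 mm/s.

180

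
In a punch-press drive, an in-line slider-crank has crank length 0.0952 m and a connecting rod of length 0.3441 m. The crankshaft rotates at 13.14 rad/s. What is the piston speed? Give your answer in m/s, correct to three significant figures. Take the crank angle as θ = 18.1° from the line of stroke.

ω = 13.14 rad/s
For an in-line slider-crank, x = r cosθ + √(L² − r² sin²θ), so v = −rω sinθ·[1 + r cosθ/√(L² − r² sin²θ)].
With r = 0.0952 m, L = 0.3441 m, θ = 18.1°: √(L² − r² sin²θ) = 0.34283 m.
v = −0.0952·13.14·0.31068·[1 + 0.0952·0.95052/0.34283] = -0.49121 m/s.
|v| = 0.49121 m/s.

0.491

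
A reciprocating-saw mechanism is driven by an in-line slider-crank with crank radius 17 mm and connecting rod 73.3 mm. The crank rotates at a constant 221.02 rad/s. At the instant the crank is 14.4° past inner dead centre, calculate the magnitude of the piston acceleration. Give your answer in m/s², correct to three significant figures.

ω = 221 rad/s
x(θ) = r cosθ + √(L² − r² sin²θ); with ω constant, a = ω²·d²x/dθ².
d²x/dθ² = −r cosθ − r²(cos2θ)/√u − r⁴ sin²2θ/(4u^{3/2}),  u = L² − r² sin²θ = 0.00535502 m².
Substituting r = 0.017 m, L = 0.0733 m, θ = 14.4°: d²x/dθ² = -0.019939 m.
a = ω²·d²x/dθ² = (221)²·(-0.019939) = -974.02 m/s²;  |a| = 974.02 m/s².

974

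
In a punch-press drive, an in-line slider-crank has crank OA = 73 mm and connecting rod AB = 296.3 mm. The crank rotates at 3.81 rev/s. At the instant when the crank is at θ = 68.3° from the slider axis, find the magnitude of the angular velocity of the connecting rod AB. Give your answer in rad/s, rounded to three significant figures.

2.24

ω = 23.94 rad/s (converted from 3.81 rev/s).
The rod makes angle φ with the slider axis where L sinφ = r sinθ; differentiating, L cosφ·φ̇ = r ω cosθ.
L cosφ = √(L² − r² sin²θ) = 0.28843 m.
|ω_rod| = r ω |cosθ| / √(L² − r² sin²θ) = 0.073·23.94·0.36975/0.28843 = 2.2402 rad/s.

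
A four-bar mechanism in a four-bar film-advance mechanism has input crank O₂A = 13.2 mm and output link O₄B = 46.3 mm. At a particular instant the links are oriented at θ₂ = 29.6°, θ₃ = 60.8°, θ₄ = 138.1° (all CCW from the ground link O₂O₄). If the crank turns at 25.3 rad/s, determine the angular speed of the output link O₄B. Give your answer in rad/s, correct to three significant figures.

ω₂ = 25.3 rad/s
Differentiating the loop-closure r₂e^{iθ₂}+r₃e^{iθ₃}=r₁+r₄e^{iθ₄} gives r₂ω₂e^{iθ₂}+r₃ω₃e^{iθ₃}=r₄ω₄e^{iθ₄}.
Eliminating the other unknown: ω₄ = r₂ω₂ sin(θ₂−θ₃) / [r₄ sin(θ₄−θ₃)].
Numerator sine = -0.51803; denominator sine = +0.97553.
Result = 0.0132·25.3·(-0.51803) / (0.0463·(+0.97553)) = -3.8302 rad/s; magnitude 3.8302 rad/s.

3.83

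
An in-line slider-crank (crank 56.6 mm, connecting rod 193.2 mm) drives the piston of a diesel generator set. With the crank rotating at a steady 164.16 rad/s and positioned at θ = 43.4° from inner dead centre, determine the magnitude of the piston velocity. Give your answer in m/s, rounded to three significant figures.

ω = 164.2 rad/s
For an in-line slider-crank, x = r cosθ + √(L² − r² sin²θ), so v = −rω sinθ·[1 + r cosθ/√(L² − r² sin²θ)].
With r = 0.0566 m, L = 0.1932 m, θ = 43.4°: √(L² − r² sin²θ) = 0.18925 m.
v = −0.0566·164.2·0.68709·[1 + 0.0566·0.72657/0.18925] = -7.7713 m/s.
|v| = 7.7713 m/s.

7.77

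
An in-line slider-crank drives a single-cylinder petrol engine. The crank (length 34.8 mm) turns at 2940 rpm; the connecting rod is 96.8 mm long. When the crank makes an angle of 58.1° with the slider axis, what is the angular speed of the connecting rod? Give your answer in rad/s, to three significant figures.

ω = 307.9 rad/s (converted from 2940 rpm).
The rod makes angle φ with the slider axis where L sinφ = r sinθ; differentiating, L cosφ·φ̇ = r ω cosθ.
L cosφ = √(L² − r² sin²θ) = 0.092181 m.
|ω_rod| = r ω |cosθ| / √(L² − r² sin²θ) = 0.0348·307.9·0.52844/0.092181 = 61.42 rad/s.

61.4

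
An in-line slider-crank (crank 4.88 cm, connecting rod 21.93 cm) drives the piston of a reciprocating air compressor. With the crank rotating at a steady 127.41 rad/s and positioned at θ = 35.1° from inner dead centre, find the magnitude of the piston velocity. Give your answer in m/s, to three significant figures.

4.23

ω = 127.4 rad/s
For an in-line slider-crank, x = r cosθ + √(L² − r² sin²θ), so v = −rω sinθ·[1 + r cosθ/√(L² − r² sin²θ)].
With r = 0.0488 m, L = 0.2193 m, θ = 35.1°: √(L² − r² sin²θ) = 0.2175 m.
v = −0.0488·127.4·0.57501·[1 + 0.0488·0.81815/0.2175] = -4.2314 m/s.
|v| = 4.2314 m/s.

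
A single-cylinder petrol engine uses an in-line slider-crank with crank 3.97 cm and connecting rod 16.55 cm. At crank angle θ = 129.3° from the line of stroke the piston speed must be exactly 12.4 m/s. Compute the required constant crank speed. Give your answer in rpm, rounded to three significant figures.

4560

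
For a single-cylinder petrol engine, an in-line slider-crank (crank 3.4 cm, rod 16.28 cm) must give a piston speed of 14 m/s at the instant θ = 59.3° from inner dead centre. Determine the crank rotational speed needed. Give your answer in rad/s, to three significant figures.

432

For an in-line slider-crank, |v_piston| = rω|sinθ|·[1 + r cosθ/√(L² − r² sin²θ)].
With r = 0.034 m, L = 0.1628 m, θ = 59.3°: the bracketed kinematic factor |dx/dθ| = 0.032404 m.
ω = v/|dx/dθ| = 14/0.032404 = 432.05 rad/s.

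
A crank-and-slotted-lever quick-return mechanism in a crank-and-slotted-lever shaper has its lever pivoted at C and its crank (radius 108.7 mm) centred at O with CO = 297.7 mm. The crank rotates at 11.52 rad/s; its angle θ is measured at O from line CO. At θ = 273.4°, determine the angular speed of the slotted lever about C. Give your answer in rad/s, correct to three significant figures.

ω = 11.52 rad/s
Crank pin A relative to C: A = (d + r cosθ, r sinθ); lever angle φ = atan2(r sinθ, d + r cosθ).
Differentiating tanφ: φ̇ = rω(d cosθ + r)/(d² + r² + 2dr cosθ).
d² + r² + 2dr cosθ = |CA|² = 0.104279 m²;  d cosθ + r = +0.12636 m.
|ω_lever| = |0.1087·11.52·+0.12636| / 0.104279 = 1.5173 rad/s.

1.52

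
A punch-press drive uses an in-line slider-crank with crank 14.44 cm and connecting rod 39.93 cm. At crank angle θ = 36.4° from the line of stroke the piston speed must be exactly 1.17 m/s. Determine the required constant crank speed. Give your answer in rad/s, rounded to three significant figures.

10.5

For an in-line slider-crank, |v_piston| = rω|sinθ|·[1 + r cosθ/√(L² − r² sin²θ)].
With r = 0.1444 m, L = 0.3993 m, θ = 36.4°: the bracketed kinematic factor |dx/dθ| = 0.11123 m.
ω = v/|dx/dθ| = 1.17/0.11123 = 10.519 rad/s.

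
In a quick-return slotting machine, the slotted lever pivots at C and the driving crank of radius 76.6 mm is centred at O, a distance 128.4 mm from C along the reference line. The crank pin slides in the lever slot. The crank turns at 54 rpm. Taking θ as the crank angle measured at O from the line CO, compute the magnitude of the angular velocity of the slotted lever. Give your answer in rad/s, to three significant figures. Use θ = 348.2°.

ω = 5.655 rad/s (from 54 rpm).
Crank pin A relative to C: A = (d + r cosθ, r sinθ); lever angle φ = atan2(r sinθ, d + r cosθ).
Differentiating tanφ: φ̇ = rω(d cosθ + r)/(d² + r² + 2dr cosθ).
d² + r² + 2dr cosθ = |CA|² = 0.0416093 m²;  d cosθ + r = +0.20229 m.
|ω_lever| = |0.0766·5.655·+0.20229| / 0.0416093 = 2.1059 rad/s.

2.11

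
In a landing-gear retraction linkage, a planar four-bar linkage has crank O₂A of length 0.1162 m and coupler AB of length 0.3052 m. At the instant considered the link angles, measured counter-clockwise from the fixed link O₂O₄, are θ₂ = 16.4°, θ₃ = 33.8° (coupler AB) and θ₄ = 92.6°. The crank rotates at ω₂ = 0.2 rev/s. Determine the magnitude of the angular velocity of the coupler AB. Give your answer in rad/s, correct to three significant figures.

ω₂ = 1.257 rad/s (from 0.2 rev/s).
Differentiating the loop-closure r₂e^{iθ₂}+r₃e^{iθ₃}=r₁+r₄e^{iθ₄} gives r₂ω₂e^{iθ₂}+r₃ω₃e^{iθ₃}=r₄ω₄e^{iθ₄}.
Eliminating the other unknown: ω₃ = r₂ω₂ sin(θ₄−θ₂) / [r₃ sin(θ₃−θ₄)].
Numerator sine = +0.97113; denominator sine = -0.85536.
Result = 0.1162·1.257·(+0.97113) / (0.3052·(-0.85536)) = -0.5432 rad/s; magnitude 0.5432 rad/s.

0.543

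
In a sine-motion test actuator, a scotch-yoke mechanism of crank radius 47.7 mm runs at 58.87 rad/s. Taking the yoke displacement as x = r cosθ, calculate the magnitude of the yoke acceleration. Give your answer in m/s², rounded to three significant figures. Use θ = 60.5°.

ω = 58.87 rad/s
x = r cosθ ⇒ ẍ = −rω² cosθ (ω constant).
|a| = rω²|cosθ| = 0.0477·(58.87)²·|cos 60.5°| = 81.404 m/s².

81.4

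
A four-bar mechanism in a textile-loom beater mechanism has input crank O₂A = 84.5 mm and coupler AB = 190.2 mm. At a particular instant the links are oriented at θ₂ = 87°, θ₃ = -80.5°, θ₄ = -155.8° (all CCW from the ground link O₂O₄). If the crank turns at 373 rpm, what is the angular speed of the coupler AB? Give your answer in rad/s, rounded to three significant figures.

ω₂ = 39.06 rad/s (from 373 rpm).
Differentiating the loop-closure r₂e^{iθ₂}+r₃e^{iθ₃}=r₁+r₄e^{iθ₄} gives r₂ω₂e^{iθ₂}+r₃ω₃e^{iθ₃}=r₄ω₄e^{iθ₄}.
Eliminating the other unknown: ω₃ = r₂ω₂ sin(θ₄−θ₂) / [r₃ sin(θ₃−θ₄)].
Numerator sine = +0.88942; denominator sine = +0.96727.
Result = 0.0845·39.06·(+0.88942) / (0.1902·(+0.96727)) = +15.957 rad/s; magnitude 15.957 rad/s.

16.0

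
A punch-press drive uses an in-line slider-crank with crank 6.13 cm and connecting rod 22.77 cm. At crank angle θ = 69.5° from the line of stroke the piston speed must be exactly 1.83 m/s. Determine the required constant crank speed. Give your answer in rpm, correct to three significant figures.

277

For an in-line slider-crank, |v_piston| = rω|sinθ|·[1 + r cosθ/√(L² − r² sin²θ)].
With r = 0.0613 m, L = 0.2277 m, θ = 69.5°: the bracketed kinematic factor |dx/dθ| = 0.063012 m.
ω = v/|dx/dθ| = 1.83/0.063012 = 29.042 rad/s.
N = 60ω/(2π) = 277.33 rpm.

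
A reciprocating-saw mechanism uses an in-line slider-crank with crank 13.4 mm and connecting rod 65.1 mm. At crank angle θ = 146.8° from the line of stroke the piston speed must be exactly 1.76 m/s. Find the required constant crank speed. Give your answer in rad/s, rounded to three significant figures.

For an in-line slider-crank, |v_piston| = rω|sinθ|·[1 + r cosθ/√(L² − r² sin²θ)].
With r = 0.0134 m, L = 0.0651 m, θ = 146.8°: the bracketed kinematic factor |dx/dθ| = 0.0060655 m.
ω = v/|dx/dθ| = 1.76/0.0060655 = 290.17 rad/s.

290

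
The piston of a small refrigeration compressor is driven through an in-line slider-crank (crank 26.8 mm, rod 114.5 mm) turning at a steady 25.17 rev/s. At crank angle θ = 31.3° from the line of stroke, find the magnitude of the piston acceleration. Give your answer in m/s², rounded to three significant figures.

ω = 2π·25.2 = 158.1 rad/s
x(θ) = r cosθ + √(L² − r² sin²θ); with ω constant, a = ω²·d²x/dθ².
d²x/dθ² = −r cosθ − r²(cos2θ)/√u − r⁴ sin²2θ/(4u^{3/2}),  u = L² − r² sin²θ = 0.0129164 m².
Substituting r = 0.0268 m, L = 0.1145 m, θ = 31.3°: d²x/dθ² = -0.025877 m.
a = ω²·d²x/dθ² = (158.1)²·(-0.025877) = -647.2 m/s²;  |a| = 647.2 m/s².

647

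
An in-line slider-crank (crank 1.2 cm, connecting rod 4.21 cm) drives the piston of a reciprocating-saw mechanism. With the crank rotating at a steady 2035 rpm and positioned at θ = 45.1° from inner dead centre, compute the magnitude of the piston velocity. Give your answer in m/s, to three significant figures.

ω = 2π·2035/60 = 213.1 rad/s
For an in-line slider-crank, x = r cosθ + √(L² − r² sin²θ), so v = −rω sinθ·[1 + r cosθ/√(L² − r² sin²θ)].
With r = 0.012 m, L = 0.0421 m, θ = 45.1°: √(L² − r² sin²θ) = 0.041233 m.
v = −0.012·213.1·0.70834·[1 + 0.012·0.70587/0.041233] = -2.1835 m/s.
|v| = 2.1835 m/s.

2.18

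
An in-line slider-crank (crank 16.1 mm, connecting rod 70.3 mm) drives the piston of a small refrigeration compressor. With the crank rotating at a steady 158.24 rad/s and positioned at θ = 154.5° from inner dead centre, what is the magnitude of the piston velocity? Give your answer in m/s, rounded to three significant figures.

ω = 158.2 rad/s
For an in-line slider-crank, x = r cosθ + √(L² − r² sin²θ), so v = −rω sinθ·[1 + r cosθ/√(L² − r² sin²θ)].
With r = 0.0161 m, L = 0.0703 m, θ = 154.5°: √(L² − r² sin²θ) = 0.069957 m.
v = −0.0161·158.2·0.43051·[1 + 0.0161·-0.90259/0.069957] = -0.86897 m/s.
|v| = 0.86897 m/s.

0.869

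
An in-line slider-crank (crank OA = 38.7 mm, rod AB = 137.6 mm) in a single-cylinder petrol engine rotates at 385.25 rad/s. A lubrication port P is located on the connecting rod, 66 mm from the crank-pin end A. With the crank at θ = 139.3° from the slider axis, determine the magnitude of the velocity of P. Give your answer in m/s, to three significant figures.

10.5

ω = 385.2 rad/s.  Crank-pin speed |V_A| = rω = 14.909 m/s, perpendicular to OA.
Rod angle: sinφ = −(r/L) sinθ ⇒ φ = -10.568°; ω_rod = −rω cosθ/√(L²−r²sin²θ) = +83.562 rad/s.
V_P = V_A + ω_rod × AP, with AP = 0.066 m along the rod.
Components: V_Px = −rω sinθ − a·ω_rod·sinφ = -8.7108 m/s;  V_Py = rω cosθ + a·ω_rod·cosφ = -5.8816 m/s.
|V_P| = √(V_Px² + V_Py²) = 10.51 m/s.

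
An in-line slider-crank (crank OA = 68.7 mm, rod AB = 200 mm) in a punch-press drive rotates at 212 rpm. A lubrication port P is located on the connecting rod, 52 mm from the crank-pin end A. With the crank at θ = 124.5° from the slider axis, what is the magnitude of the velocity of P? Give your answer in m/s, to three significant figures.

ω = 22.2 rad/s.  Crank-pin speed |V_A| = rω = 1.5252 m/s, perpendicular to OA.
Rod angle: sinφ = −(r/L) sinθ ⇒ φ = -16.445°; ω_rod = −rω cosθ/√(L²−r²sin²θ) = +4.5036 rad/s.
V_P = V_A + ω_rod × AP, with AP = 0.052 m along the rod.
Components: V_Px = −rω sinθ − a·ω_rod·sinφ = -1.1906 m/s;  V_Py = rω cosθ + a·ω_rod·cosφ = -0.63927 m/s.
|V_P| = √(V_Px² + V_Py²) = 1.3514 m/s.

1.35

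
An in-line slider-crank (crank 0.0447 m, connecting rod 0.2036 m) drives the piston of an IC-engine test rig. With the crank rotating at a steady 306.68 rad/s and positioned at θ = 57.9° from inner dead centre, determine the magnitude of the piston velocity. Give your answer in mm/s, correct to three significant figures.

13000

ω = 306.7 rad/s
For an in-line slider-crank, x = r cosθ + √(L² − r² sin²θ), so v = −rω sinθ·[1 + r cosθ/√(L² − r² sin²θ)].
With r = 0.0447 m, L = 0.2036 m, θ = 57.9°: √(L² − r² sin²θ) = 0.20005 m.
v = −0.0447·306.7·0.84712·[1 + 0.0447·0.53140/0.20005] = -12.992 m/s.
|v| = 12.992 m/s = 12992 mm/s.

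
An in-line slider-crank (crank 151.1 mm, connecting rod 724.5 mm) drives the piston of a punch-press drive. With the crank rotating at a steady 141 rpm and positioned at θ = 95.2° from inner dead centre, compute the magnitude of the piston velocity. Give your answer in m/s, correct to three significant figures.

2.18

ω = 2π·141/60 = 14.77 rad/s
For an in-line slider-crank, x = r cosθ + √(L² − r² sin²θ), so v = −rω sinθ·[1 + r cosθ/√(L² − r² sin²θ)].
With r = 0.1511 m, L = 0.7245 m, θ = 95.2°: √(L² − r² sin²θ) = 0.7087 m.
v = −0.1511·14.77·0.99588·[1 + 0.1511·-0.09063/0.7087] = -2.1789 m/s.
|v| = 2.1789 m/s.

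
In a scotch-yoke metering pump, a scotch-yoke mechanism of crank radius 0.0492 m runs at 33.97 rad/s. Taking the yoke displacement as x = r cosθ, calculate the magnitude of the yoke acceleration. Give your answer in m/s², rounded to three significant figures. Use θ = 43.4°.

ω = 33.97 rad/s
x = r cosθ ⇒ ẍ = −rω² cosθ (ω constant).
|a| = rω²|cosθ| = 0.0492·(33.97)²·|cos 43.4°| = 41.251 m/s².

41.3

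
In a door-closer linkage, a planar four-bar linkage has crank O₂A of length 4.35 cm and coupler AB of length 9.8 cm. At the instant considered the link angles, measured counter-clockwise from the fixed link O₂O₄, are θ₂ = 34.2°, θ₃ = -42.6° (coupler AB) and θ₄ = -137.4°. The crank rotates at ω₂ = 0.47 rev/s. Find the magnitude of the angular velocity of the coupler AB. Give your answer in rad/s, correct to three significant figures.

ω₂ = 2.953 rad/s (from 0.47 rev/s).
Differentiating the loop-closure r₂e^{iθ₂}+r₃e^{iθ₃}=r₁+r₄e^{iθ₄} gives r₂ω₂e^{iθ₂}+r₃ω₃e^{iθ₃}=r₄ω₄e^{iθ₄}.
Eliminating the other unknown: ω₃ = r₂ω₂ sin(θ₄−θ₂) / [r₃ sin(θ₃−θ₄)].
Numerator sine = -0.14608; denominator sine = +0.99649.
Result = 0.0435·2.953·(-0.14608) / (0.098·(+0.99649)) = -0.19216 rad/s; magnitude 0.19216 rad/s.

0.192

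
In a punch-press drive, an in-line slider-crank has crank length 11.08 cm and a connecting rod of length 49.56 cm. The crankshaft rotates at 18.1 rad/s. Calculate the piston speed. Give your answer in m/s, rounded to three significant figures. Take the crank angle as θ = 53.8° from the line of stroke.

1.84

ω = 18.1 rad/s
For an in-line slider-crank, x = r cosθ + √(L² − r² sin²θ), so v = −rω sinθ·[1 + r cosθ/√(L² − r² sin²θ)].
With r = 0.1108 m, L = 0.4956 m, θ = 53.8°: √(L² − r² sin²θ) = 0.48747 m.
v = −0.1108·18.1·0.80696·[1 + 0.1108·0.59061/0.48747] = -1.8356 m/s.
|v| = 1.8356 m/s.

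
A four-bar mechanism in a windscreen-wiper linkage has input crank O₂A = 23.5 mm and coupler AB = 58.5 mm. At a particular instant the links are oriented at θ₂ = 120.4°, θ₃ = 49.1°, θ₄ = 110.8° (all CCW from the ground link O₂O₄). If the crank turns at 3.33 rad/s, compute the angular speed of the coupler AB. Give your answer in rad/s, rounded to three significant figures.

0.253

ω₂ = 3.33 rad/s
Differentiating the loop-closure r₂e^{iθ₂}+r₃e^{iθ₃}=r₁+r₄e^{iθ₄} gives r₂ω₂e^{iθ₂}+r₃ω₃e^{iθ₃}=r₄ω₄e^{iθ₄}.
Eliminating the other unknown: ω₃ = r₂ω₂ sin(θ₄−θ₂) / [r₃ sin(θ₃−θ₄)].
Numerator sine = -0.16677; denominator sine = -0.88048.
Result = 0.0235·3.33·(-0.16677) / (0.0585·(-0.88048)) = +0.25337 rad/s; magnitude 0.25337 rad/s.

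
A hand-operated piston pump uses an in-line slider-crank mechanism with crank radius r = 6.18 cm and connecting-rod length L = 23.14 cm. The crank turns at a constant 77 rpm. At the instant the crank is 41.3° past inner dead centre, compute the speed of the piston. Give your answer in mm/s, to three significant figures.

396

ω = 2π·77/60 = 8.063 rad/s
For an in-line slider-crank, x = r cosθ + √(L² − r² sin²θ), so v = −rω sinθ·[1 + r cosθ/√(L² − r² sin²θ)].
With r = 0.0618 m, L = 0.2314 m, θ = 41.3°: √(L² − r² sin²θ) = 0.22778 m.
v = −0.0618·8.063·0.66000·[1 + 0.0618·0.75126/0.22778] = -0.39593 m/s.
|v| = 0.39593 m/s = 395.93 mm/s.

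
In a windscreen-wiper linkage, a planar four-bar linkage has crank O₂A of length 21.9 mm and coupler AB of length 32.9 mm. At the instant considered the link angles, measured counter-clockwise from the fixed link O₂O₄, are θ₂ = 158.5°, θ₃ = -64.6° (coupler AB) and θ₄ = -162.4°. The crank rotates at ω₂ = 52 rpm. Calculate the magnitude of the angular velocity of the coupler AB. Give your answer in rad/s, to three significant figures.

2.31

ω₂ = 5.445 rad/s (from 52 rpm).
Differentiating the loop-closure r₂e^{iθ₂}+r₃e^{iθ₃}=r₁+r₄e^{iθ₄} gives r₂ω₂e^{iθ₂}+r₃ω₃e^{iθ₃}=r₄ω₄e^{iθ₄}.
Eliminating the other unknown: ω₃ = r₂ω₂ sin(θ₄−θ₂) / [r₃ sin(θ₃−θ₄)].
Numerator sine = +0.63068; denominator sine = +0.99075.
Result = 0.0219·5.445·(+0.63068) / (0.0329·(+0.99075)) = +2.3074 rad/s; magnitude 2.3074 rad/s.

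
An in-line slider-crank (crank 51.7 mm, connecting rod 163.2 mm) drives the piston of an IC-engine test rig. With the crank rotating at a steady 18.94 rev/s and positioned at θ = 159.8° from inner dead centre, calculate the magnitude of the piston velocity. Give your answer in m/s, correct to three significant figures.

ω = 2π·18.9 = 119 rad/s
For an in-line slider-crank, x = r cosθ + √(L² − r² sin²θ), so v = −rω sinθ·[1 + r cosθ/√(L² − r² sin²θ)].
With r = 0.0517 m, L = 0.1632 m, θ = 159.8°: √(L² − r² sin²θ) = 0.16222 m.
v = −0.0517·119·0.34530·[1 + 0.0517·-0.93849/0.16222] = -1.489 m/s.
|v| = 1.489 m/s.

1.49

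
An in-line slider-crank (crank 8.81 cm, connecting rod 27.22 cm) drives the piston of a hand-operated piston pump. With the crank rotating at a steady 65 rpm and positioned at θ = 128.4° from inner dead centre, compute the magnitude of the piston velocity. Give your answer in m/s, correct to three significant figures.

ω = 2π·65/60 = 6.807 rad/s
For an in-line slider-crank, x = r cosθ + √(L² − r² sin²θ), so v = −rω sinθ·[1 + r cosθ/√(L² − r² sin²θ)].
With r = 0.0881 m, L = 0.2722 m, θ = 128.4°: √(L² − r² sin²θ) = 0.2633 m.
v = −0.0881·6.807·0.78369·[1 + 0.0881·-0.62115/0.2633] = -0.37229 m/s.
|v| = 0.37229 m/s.

0.372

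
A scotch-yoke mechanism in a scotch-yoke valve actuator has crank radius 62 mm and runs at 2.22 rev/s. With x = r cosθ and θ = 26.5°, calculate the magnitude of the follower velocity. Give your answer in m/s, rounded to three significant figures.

0.386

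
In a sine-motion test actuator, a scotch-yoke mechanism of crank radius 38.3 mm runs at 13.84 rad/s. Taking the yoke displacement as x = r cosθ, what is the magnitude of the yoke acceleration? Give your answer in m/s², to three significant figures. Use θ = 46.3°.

5.07

ω = 13.84 rad/s
x = r cosθ ⇒ ẍ = −rω² cosθ (ω constant).
|a| = rω²|cosθ| = 0.0383·(13.84)²·|cos 46.3°| = 5.0684 m/s².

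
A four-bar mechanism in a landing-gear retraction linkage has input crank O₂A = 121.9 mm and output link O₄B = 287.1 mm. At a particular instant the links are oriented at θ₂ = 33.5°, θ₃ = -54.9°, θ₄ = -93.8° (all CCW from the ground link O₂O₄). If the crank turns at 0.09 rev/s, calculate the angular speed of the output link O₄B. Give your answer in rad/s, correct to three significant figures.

0.382

ω₂ = 0.5655 rad/s (from 0.09 rev/s).
Differentiating the loop-closure r₂e^{iθ₂}+r₃e^{iθ₃}=r₁+r₄e^{iθ₄} gives r₂ω₂e^{iθ₂}+r₃ω₃e^{iθ₃}=r₄ω₄e^{iθ₄}.
Eliminating the other unknown: ω₄ = r₂ω₂ sin(θ₂−θ₃) / [r₄ sin(θ₄−θ₃)].
Numerator sine = +0.99961; denominator sine = -0.62796.
Result = 0.1219·0.5655·(+0.99961) / (0.2871·(-0.62796)) = -0.3822 rad/s; magnitude 0.3822 rad/s.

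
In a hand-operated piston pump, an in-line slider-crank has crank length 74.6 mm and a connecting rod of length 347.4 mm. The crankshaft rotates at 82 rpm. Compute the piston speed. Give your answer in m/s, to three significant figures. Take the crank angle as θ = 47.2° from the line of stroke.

0.539

ω = 2π·82/60 = 8.587 rad/s
For an in-line slider-crank, x = r cosθ + √(L² − r² sin²θ), so v = −rω sinθ·[1 + r cosθ/√(L² − r² sin²θ)].
With r = 0.0746 m, L = 0.3474 m, θ = 47.2°: √(L² − r² sin²θ) = 0.34306 m.
v = −0.0746·8.587·0.73373·[1 + 0.0746·0.67944/0.34306] = -0.53947 m/s.
|v| = 0.53947 m/s.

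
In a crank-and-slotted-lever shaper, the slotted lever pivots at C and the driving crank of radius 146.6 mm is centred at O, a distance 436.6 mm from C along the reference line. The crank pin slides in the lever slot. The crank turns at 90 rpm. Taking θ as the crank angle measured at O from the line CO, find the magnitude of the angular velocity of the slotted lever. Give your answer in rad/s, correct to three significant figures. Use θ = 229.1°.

ω = 9.425 rad/s (from 90 rpm).
Crank pin A relative to C: A = (d + r cosθ, r sinθ); lever angle φ = atan2(r sinθ, d + r cosθ).
Differentiating tanφ: φ̇ = rω(d cosθ + r)/(d² + r² + 2dr cosθ).
d² + r² + 2dr cosθ = |CA|² = 0.128297 m²;  d cosθ + r = -0.13926 m.
|ω_lever| = |0.1466·9.425·-0.13926| / 0.128297 = 1.4997 rad/s.

1.50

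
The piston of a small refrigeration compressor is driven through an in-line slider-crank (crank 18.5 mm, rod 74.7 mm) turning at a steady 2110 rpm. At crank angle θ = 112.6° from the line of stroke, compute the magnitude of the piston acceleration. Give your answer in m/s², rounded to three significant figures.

507

ω = 2π·2110/60 = 221 rad/s
x(θ) = r cosθ + √(L² − r² sin²θ); with ω constant, a = ω²·d²x/dθ².
d²x/dθ² = −r cosθ − r²(cos2θ)/√u − r⁴ sin²2θ/(4u^{3/2}),  u = L² − r² sin²θ = 0.00528838 m².
Substituting r = 0.0185 m, L = 0.0747 m, θ = 112.6°: d²x/dθ² = +0.010387 m.
a = ω²·d²x/dθ² = (221)²·(+0.010387) = +507.14 m/s²;  |a| = 507.14 m/s².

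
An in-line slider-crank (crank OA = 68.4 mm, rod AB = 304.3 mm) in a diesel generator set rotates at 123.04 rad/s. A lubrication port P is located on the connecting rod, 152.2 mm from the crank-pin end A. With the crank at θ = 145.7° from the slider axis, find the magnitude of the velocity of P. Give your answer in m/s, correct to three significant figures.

ω = 123 rad/s.  Crank-pin speed |V_A| = rω = 8.4159 m/s, perpendicular to OA.
Rod angle: sinφ = −(r/L) sinθ ⇒ φ = -7.277°; ω_rod = −rω cosθ/√(L²−r²sin²θ) = +23.033 rad/s.
V_P = V_A + ω_rod × AP, with AP = 0.1522 m along the rod.
Components: V_Px = −rω sinθ − a·ω_rod·sinφ = -4.2986 m/s;  V_Py = rω cosθ + a·ω_rod·cosφ = -3.4751 m/s.
|V_P| = √(V_Px² + V_Py²) = 5.5275 m/s.

5.53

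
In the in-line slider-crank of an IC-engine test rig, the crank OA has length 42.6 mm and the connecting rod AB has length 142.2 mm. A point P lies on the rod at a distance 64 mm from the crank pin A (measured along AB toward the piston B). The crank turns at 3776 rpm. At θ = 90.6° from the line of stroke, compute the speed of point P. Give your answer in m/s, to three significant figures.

ω = 395.4 rad/s.  Crank-pin speed |V_A| = rω = 16.845 m/s, perpendicular to OA.
Rod angle: sinφ = −(r/L) sinθ ⇒ φ = -17.431°; ω_rod = −rω cosθ/√(L²−r²sin²θ) = +1.3002 rad/s.
V_P = V_A + ω_rod × AP, with AP = 0.064 m along the rod.
Components: V_Px = −rω sinθ − a·ω_rod·sinφ = -16.819 m/s;  V_Py = rω cosθ + a·ω_rod·cosφ = -0.097006 m/s.
|V_P| = √(V_Px² + V_Py²) = 16.819 m/s.

16.8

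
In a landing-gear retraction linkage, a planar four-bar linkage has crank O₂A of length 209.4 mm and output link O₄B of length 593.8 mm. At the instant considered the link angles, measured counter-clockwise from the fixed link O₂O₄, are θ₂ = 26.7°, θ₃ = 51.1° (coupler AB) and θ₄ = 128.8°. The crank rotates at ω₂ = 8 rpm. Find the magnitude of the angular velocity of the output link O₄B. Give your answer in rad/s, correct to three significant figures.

0.125

ω₂ = 0.8378 rad/s (from 8 rpm).
Differentiating the loop-closure r₂e^{iθ₂}+r₃e^{iθ₃}=r₁+r₄e^{iθ₄} gives r₂ω₂e^{iθ₂}+r₃ω₃e^{iθ₃}=r₄ω₄e^{iθ₄}.
Eliminating the other unknown: ω₄ = r₂ω₂ sin(θ₂−θ₃) / [r₄ sin(θ₄−θ₃)].
Numerator sine = -0.41310; denominator sine = +0.97705.
Result = 0.2094·0.8378·(-0.41310) / (0.5938·(+0.97705)) = -0.12491 rad/s; magnitude 0.12491 rad/s.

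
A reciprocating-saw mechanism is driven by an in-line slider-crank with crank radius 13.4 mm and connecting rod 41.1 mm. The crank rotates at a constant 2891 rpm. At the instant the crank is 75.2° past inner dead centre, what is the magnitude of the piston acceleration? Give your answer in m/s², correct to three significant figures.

ω = 2π·2891/60 = 302.7 rad/s
x(θ) = r cosθ + √(L² − r² sin²θ); with ω constant, a = ω²·d²x/dθ².
d²x/dθ² = −r cosθ − r²(cos2θ)/√u − r⁴ sin²2θ/(4u^{3/2}),  u = L² − r² sin²θ = 0.00152137 m².
Substituting r = 0.0134 m, L = 0.0411 m, θ = 75.2°: d²x/dθ² = +0.00054665 m.
a = ω²·d²x/dθ² = (302.7)²·(+0.00054665) = +50.103 m/s²;  |a| = 50.103 m/s².

50.1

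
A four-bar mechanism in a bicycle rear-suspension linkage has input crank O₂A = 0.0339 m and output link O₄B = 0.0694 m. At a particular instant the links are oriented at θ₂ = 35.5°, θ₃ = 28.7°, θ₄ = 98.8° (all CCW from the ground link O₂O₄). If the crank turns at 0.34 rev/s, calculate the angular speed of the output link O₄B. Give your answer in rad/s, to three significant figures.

0.131

ω₂ = 2.136 rad/s (from 0.34 rev/s).
Differentiating the loop-closure r₂e^{iθ₂}+r₃e^{iθ₃}=r₁+r₄e^{iθ₄} gives r₂ω₂e^{iθ₂}+r₃ω₃e^{iθ₃}=r₄ω₄e^{iθ₄}.
Eliminating the other unknown: ω₄ = r₂ω₂ sin(θ₂−θ₃) / [r₄ sin(θ₄−θ₃)].
Numerator sine = +0.11840; denominator sine = +0.94029.
Result = 0.0339·2.136·(+0.11840) / (0.0694·(+0.94029)) = +0.1314 rad/s; magnitude 0.1314 rad/s.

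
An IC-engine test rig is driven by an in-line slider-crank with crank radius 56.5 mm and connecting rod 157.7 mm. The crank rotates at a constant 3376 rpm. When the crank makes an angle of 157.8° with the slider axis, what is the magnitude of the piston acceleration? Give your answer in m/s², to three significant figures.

ω = 2π·3376/60 = 353.5 rad/s
x(θ) = r cosθ + √(L² − r² sin²θ); with ω constant, a = ω²·d²x/dθ².
d²x/dθ² = −r cosθ − r²(cos2θ)/√u − r⁴ sin²2θ/(4u^{3/2}),  u = L² − r² sin²θ = 0.0244136 m².
Substituting r = 0.0565 m, L = 0.1577 m, θ = 157.8°: d²x/dθ² = +0.037388 m.
a = ω²·d²x/dθ² = (353.5)²·(+0.037388) = +4672.9 m/s²;  |a| = 4672.9 m/s².

4670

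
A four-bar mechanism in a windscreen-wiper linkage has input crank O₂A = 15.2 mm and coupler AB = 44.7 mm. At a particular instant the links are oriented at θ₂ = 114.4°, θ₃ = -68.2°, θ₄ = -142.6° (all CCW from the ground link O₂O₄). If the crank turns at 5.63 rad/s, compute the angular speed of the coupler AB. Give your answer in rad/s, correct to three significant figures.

1.94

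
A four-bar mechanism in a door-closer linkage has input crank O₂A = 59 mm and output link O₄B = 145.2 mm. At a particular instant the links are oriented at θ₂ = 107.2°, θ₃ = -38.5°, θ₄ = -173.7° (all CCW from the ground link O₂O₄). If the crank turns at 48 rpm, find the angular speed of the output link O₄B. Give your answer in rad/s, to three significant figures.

ω₂ = 5.027 rad/s (from 48 rpm).
Differentiating the loop-closure r₂e^{iθ₂}+r₃e^{iθ₃}=r₁+r₄e^{iθ₄} gives r₂ω₂e^{iθ₂}+r₃ω₃e^{iθ₃}=r₄ω₄e^{iθ₄}.
Eliminating the other unknown: ω₄ = r₂ω₂ sin(θ₂−θ₃) / [r₄ sin(θ₄−θ₃)].
Numerator sine = +0.56353; denominator sine = -0.70463.
Result = 0.059·5.027·(+0.56353) / (0.1452·(-0.70463)) = -1.6334 rad/s; magnitude 1.6334 rad/s.

1.63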